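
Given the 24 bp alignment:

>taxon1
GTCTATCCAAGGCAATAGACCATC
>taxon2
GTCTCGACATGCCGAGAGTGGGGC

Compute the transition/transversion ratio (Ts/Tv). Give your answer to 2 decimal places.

0.20

Transitions are A↔G and C↔T; transversions are all other mismatches.
Transitions: 2. Transversions: 10.
R = 2/10 = 0.20.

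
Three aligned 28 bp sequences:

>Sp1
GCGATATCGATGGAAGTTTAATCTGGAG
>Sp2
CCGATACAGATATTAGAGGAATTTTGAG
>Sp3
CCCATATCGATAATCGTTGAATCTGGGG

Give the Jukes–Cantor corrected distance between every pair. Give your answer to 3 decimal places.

d(Sp1,Sp2) = 0.556, d(Sp1,Sp3) = 0.360, d(Sp2,Sp3) = 0.485

Sp1–Sp2: 11/28 sites differ → p ≈ 0.392857, d = −0.75 ln(1 − 0.523809) = 0.556452 ≈ 0.556.
Sp1–Sp3: 8/28 sites differ → p ≈ 0.285714, d = −0.75 ln(1 − 0.380952) = 0.359679 ≈ 0.360.
Sp2–Sp3: 10/28 sites differ → p ≈ 0.357143, d = −0.75 ln(1 − 0.476191) = 0.484971 ≈ 0.485.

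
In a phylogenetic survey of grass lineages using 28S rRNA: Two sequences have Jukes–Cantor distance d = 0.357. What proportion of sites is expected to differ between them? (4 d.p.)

0.2841

p = (3/4)(1 − e^(−4d/3)) = 0.75 × (1 − e^(-0.476)) = 0.75 × (1 − 0.621263) = 0.284053.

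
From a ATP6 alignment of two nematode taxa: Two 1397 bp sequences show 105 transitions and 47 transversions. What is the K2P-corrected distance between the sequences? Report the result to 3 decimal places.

P = 105/1397 ≈ 0.075161 and Q = 47/1397 ≈ 0.033644.
Under the Kimura two-parameter model, d = −½ ln(1 − 2P − Q) − ¼ ln(1 − 2Q).
1 − 2P − Q = 0.816034, giving −½ ln(0.816034) = 0.101650.
1 − 2Q = 0.932712, giving −¼ ln(0.932712) = 0.017415.
d = 0.101650 + 0.017415 = 0.119065.

0.119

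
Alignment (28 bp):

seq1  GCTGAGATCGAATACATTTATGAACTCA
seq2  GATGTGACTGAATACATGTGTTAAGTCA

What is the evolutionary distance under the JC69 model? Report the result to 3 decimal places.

The sequences differ at 8 of 28 sites (2, 5, 8, 9, 18, 20, 22, 25), so p = 8/28 ≈ 0.285714.
d = −(3/4) ln(1 − 4p/3) = −0.75 ln(1 − 0.380952) = −0.75 ln(0.619048)
  = −0.75 × (-0.479572) = 0.359679 substitutions/site.

0.360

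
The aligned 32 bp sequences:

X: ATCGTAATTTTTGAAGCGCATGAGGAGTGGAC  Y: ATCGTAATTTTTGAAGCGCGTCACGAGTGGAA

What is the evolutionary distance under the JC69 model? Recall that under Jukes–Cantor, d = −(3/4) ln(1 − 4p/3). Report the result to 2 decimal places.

The sequences differ at 4 of 32 sites (20, 22, 24, 32), so p = 4/32 = 0.125.
d = −(3/4) ln(1 − 4p/3) = −0.75 ln(1 − 0.166667) = −0.75 ln(0.833333)
  = −0.75 × (-0.182322) = 0.136742 substitutions/site.

0.14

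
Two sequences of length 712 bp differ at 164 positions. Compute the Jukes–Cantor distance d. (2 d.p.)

p = 164/712 ≈ 0.230337.
d = −(3/4) ln(1 − 4p/3) = −0.75 ln(1 − 0.307116) = −0.75 ln(0.692884)
  = −0.75 × (-0.366893) = 0.275170 substitutions/site.

0.28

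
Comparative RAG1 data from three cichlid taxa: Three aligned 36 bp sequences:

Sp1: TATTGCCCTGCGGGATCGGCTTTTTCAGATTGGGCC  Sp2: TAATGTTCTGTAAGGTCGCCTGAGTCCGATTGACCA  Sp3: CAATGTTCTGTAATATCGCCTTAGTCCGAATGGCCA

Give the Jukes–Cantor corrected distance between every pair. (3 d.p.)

Sp1–Sp2: 15/36 sites differ → p ≈ 0.416667, d = −0.75 ln(1 − 0.555556) = 0.608198 ≈ 0.608.
Sp1–Sp3: 15/36 sites differ → p ≈ 0.416667, d = −0.75 ln(1 − 0.555556) = 0.608198 ≈ 0.608.
Sp2–Sp3: 6/36 sites differ → p ≈ 0.166667, d = −0.75 ln(1 − 0.222223) = 0.188487 ≈ 0.188.

d(Sp1,Sp2) = 0.608, d(Sp1,Sp3) = 0.608, d(Sp2,Sp3) = 0.188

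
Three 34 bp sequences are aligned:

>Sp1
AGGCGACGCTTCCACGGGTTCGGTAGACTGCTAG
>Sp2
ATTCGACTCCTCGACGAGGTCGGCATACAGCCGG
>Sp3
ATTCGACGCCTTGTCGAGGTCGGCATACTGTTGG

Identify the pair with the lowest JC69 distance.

Sp1–Sp2: 12/34 differ, p = 0.353, d = 0.477.
Sp1–Sp3: 12/34 differ, p = 0.353, d = 0.477.
Sp2–Sp3: 6/34 differ, p = 0.176, d = 0.201.
The smallest distance is between Sp2 and Sp3.

Sp2 and Sp3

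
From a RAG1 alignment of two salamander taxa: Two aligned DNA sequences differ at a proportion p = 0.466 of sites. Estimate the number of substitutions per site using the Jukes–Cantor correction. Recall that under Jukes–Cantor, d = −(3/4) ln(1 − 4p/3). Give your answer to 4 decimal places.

0.7283

d = −(3/4) ln(1 − 4p/3) = −0.75 ln(1 − 0.621333) = −0.75 ln(0.378667)
  = −0.75 × (-0.971098) = 0.728324 substitutions/site.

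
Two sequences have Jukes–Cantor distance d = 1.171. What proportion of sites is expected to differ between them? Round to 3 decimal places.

0.593

p = (3/4)(1 − e^(−4d/3)) = 0.75 × (1 − e^(-1.561333)) = 0.75 × (1 − 0.209856) = 0.592608.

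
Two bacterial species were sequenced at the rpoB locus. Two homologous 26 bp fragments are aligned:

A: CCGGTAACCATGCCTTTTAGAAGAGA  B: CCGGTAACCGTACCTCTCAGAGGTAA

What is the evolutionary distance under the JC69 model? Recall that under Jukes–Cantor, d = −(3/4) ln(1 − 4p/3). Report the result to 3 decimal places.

0.334

The sequences differ at 7 of 26 sites (10, 12, 16, 18, 22, 24, 25), so p = 7/26 ≈ 0.269231.
d = −(3/4) ln(1 − 4p/3) = −0.75 ln(1 − 0.358975) = −0.75 ln(0.641025)
  = −0.75 × (-0.444687) = 0.333515 substitutions/site.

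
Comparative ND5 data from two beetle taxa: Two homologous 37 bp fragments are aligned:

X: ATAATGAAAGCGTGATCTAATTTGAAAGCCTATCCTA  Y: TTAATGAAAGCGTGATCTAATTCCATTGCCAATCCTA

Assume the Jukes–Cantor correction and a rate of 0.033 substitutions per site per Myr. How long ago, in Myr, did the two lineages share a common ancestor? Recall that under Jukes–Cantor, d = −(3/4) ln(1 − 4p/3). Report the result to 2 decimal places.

2.77

The sequences differ at 6 of 37 sites (1, 23, 24, 26, 27, 31), so p = 6/37 ≈ 0.162162.
d = −(3/4) ln(1 − 4p/3) = −0.75 ln(1 − 0.216216) = −0.75 ln(0.783784)
  = −0.75 × (-0.243622) = 0.182717 substitutions/site.
Under a molecular clock d = 2μt, so t = d/(2μ) = 0.182717 / (2 × 0.033) = 2.77 Myr.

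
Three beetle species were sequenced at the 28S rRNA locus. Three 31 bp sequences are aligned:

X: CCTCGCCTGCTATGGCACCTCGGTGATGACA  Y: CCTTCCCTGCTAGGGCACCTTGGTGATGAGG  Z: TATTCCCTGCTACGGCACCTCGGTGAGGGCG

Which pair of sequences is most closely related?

X–Y: 6/31 differ, p = 0.194, d = 0.224.
X–Z: 8/31 differ, p = 0.258, d = 0.316.
Y–Z: 7/31 differ, p = 0.226, d = 0.269.
The smallest distance is between X and Y.

X and Y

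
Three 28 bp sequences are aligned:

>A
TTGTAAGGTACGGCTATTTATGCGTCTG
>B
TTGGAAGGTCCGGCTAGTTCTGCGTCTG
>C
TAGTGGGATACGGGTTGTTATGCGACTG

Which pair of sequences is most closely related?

A and B

A–B: 4/28 differ, p = 0.143, d = 0.158.
A–C: 8/28 differ, p = 0.286, d = 0.360.
B–C: 10/28 differ, p = 0.357, d = 0.485.
The smallest distance is between A and B.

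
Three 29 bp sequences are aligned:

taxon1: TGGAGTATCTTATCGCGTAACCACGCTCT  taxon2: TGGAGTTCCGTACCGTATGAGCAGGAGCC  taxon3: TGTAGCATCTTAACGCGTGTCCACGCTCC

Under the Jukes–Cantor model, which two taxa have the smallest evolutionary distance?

taxon1 and taxon3

taxon1–taxon2: 12/29 differ, p = 0.414, d = 0.602.
taxon1–taxon3: 6/29 differ, p = 0.207, d = 0.242.
taxon2–taxon3: 13/29 differ, p = 0.448, d = 0.683.
The smallest distance is between taxon1 and taxon3.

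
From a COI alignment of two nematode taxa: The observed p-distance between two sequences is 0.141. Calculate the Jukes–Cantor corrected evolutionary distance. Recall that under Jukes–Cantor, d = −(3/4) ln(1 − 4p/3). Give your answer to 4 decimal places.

d = −(3/4) ln(1 − 4p/3) = −0.75 ln(1 − 0.188) = −0.75 ln(0.812)
  = −0.75 × (-0.208255) = 0.156191 substitutions/site.

0.1562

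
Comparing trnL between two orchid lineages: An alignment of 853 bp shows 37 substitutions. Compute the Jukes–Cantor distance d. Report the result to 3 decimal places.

0.045

p = 37/853 ≈ 0.043376.
d = −(3/4) ln(1 − 4p/3) = −0.75 ln(1 − 0.057835) = −0.75 ln(0.942165)
  = −0.75 × (-0.059575) = 0.044681 substitutions/site.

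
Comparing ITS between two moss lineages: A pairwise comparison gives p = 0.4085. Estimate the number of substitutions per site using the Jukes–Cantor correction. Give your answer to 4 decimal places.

0.5900

d = −(3/4) ln(1 − 4p/3) = −0.75 ln(1 − 0.544667) = −0.75 ln(0.455333)
  = −0.75 × (-0.786726) = 0.590045 substitutions/site.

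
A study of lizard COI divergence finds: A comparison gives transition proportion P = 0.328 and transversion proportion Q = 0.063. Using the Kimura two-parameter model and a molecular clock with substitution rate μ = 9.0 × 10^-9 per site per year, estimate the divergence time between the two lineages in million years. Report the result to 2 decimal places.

37.13

Under the Kimura two-parameter model, d = −½ ln(1 − 2P − Q) − ¼ ln(1 − 2Q).
1 − 2P − Q = 0.281, giving −½ ln(0.281) = 0.634700.
1 − 2Q = 0.874, giving −¼ ln(0.874) = 0.033669.
d = 0.634700 + 0.033669 = 0.668369.
Under a molecular clock d = 2μt, so t = d/(2μ) = 0.668369 / (2 × 9.0 × 10^-9) = 37.13 million years.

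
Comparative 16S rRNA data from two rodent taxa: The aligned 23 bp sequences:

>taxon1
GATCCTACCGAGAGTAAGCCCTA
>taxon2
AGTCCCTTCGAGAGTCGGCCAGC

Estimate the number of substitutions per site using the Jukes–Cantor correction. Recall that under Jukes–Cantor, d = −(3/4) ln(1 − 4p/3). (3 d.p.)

0.650

The sequences differ at 10 of 23 sites (1, 2, 6, 7, 8, 16, 17, 21, 22, 23), so p = 10/23 ≈ 0.434783.
d = −(3/4) ln(1 − 4p/3) = −0.75 ln(1 − 0.579711) = −0.75 ln(0.420289)
  = −0.75 × (-0.866813) = 0.650110 substitutions/site.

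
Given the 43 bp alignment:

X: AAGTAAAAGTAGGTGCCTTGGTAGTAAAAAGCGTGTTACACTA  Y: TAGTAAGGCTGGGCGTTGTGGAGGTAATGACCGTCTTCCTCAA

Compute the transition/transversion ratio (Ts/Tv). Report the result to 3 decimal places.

Transitions are A↔G and C↔T; transversions are all other mismatches.
Transitions: 8. Transversions: 10.
R = 8/10 = 0.800.

0.800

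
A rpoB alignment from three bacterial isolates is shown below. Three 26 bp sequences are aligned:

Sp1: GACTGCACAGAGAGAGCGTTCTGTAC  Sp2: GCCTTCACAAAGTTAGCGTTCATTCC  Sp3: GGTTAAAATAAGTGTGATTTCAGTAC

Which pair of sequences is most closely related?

Sp1–Sp2: 8/26 differ, p = 0.308, d = 0.396.
Sp1–Sp3: 12/26 differ, p = 0.462, d = 0.717.
Sp2–Sp3: 12/26 differ, p = 0.462, d = 0.717.
The smallest distance is between Sp1 and Sp2.

Sp1 and Sp2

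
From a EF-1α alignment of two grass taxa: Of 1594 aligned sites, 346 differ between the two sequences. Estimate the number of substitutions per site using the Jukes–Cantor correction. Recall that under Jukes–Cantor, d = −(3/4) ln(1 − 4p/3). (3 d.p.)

p = 346/1594 ≈ 0.217064.
d = −(3/4) ln(1 − 4p/3) = −0.75 ln(1 − 0.289419) = −0.75 ln(0.710581)
  = −0.75 × (-0.341672) = 0.256254 substitutions/site.

0.256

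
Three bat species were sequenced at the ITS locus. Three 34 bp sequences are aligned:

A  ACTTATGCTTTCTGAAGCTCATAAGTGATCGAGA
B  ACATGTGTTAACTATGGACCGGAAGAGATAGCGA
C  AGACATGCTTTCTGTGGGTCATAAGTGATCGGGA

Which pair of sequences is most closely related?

A–B: 15/34 differ, p = 0.441, d = 0.665.
A–C: 7/34 differ, p = 0.206, d = 0.241.
B–C: 14/34 differ, p = 0.412, d = 0.597.
The smallest distance is between A and C.

A and C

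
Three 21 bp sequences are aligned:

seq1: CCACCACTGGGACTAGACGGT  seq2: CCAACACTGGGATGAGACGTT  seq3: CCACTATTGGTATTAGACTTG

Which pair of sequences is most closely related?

seq1 and seq2

seq1–seq2: 4/21 differ, p = 0.190, d = 0.220.
seq1–seq3: 7/21 differ, p = 0.333, d = 0.441.
seq2–seq3: 7/21 differ, p = 0.333, d = 0.441.
The smallest distance is between seq1 and seq2.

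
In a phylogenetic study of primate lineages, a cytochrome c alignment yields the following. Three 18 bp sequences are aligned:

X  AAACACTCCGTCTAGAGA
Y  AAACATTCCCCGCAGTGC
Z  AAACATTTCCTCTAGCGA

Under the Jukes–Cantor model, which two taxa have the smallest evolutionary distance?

X–Y: 7/18 differ, p = 0.389, d = 0.548.
X–Z: 4/18 differ, p = 0.222, d = 0.264.
Y–Z: 6/18 differ, p = 0.333, d = 0.441.
The smallest distance is between X and Z.

X and Z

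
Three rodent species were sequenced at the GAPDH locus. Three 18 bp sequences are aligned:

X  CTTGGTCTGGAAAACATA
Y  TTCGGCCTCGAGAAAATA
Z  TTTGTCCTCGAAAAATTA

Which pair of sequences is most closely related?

Y and Z

X–Y: 6/18 differ, p = 0.333, d = 0.441.
X–Z: 6/18 differ, p = 0.333, d = 0.441.
Y–Z: 4/18 differ, p = 0.222, d = 0.264.
The smallest distance is between Y and Z.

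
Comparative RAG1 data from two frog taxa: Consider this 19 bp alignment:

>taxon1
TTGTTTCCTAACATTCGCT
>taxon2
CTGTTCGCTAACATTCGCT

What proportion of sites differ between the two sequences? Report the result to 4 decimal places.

The sequences differ at 3 of 19 positions (sites 1, 6, 7).
p = 3/19 = 0.157894… ≈ 0.1579 (to 4 d.p.).

0.1579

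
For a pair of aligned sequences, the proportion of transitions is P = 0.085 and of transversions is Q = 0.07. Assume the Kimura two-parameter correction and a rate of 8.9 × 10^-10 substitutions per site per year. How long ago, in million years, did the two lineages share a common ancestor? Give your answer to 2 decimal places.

Under the Kimura two-parameter model, d = −½ ln(1 − 2P − Q) − ¼ ln(1 − 2Q).
1 − 2P − Q = 0.76, giving −½ ln(0.76) = 0.137218.
1 − 2Q = 0.86, giving −¼ ln(0.86) = 0.037706.
d = 0.137218 + 0.037706 = 0.174924.
Under a molecular clock d = 2μt, so t = d/(2μ) = 0.174924 / (2 × 8.9 × 10^-10) = 98.27 million years.

98.27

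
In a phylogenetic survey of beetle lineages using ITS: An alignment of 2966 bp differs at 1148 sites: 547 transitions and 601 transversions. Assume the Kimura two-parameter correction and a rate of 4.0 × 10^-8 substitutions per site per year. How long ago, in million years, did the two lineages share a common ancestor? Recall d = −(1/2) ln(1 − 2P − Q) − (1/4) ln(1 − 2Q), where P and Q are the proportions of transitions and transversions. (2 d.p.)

6.92

P = 547/2966 ≈ 0.184423 and Q = 601/2966 ≈ 0.20263.
Under the Kimura two-parameter model, d = −½ ln(1 − 2P − Q) − ¼ ln(1 − 2Q).
1 − 2P − Q = 0.428524, giving −½ ln(0.428524) = 0.423704.
1 − 2Q = 0.59474, giving −¼ ln(0.59474) = 0.129908.
d = 0.423704 + 0.129908 = 0.553612.
Under a molecular clock d = 2μt, so t = d/(2μ) = 0.553612 / (2 × 4.0 × 10^-8) = 6.92 million years.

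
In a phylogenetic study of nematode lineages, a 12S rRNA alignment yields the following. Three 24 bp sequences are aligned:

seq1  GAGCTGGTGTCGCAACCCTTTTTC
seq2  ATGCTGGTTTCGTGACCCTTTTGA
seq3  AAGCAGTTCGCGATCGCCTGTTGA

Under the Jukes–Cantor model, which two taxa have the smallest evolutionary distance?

seq1 and seq2

seq1–seq2: 7/24 differ, p = 0.292, d = 0.369.
seq1–seq3: 12/24 differ, p = 0.500, d = 0.824.
seq2–seq3: 10/24 differ, p = 0.417, d = 0.608.
The smallest distance is between seq1 and seq2.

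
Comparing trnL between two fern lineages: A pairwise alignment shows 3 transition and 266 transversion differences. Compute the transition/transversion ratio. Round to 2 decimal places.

0.01

R = 3/266 = 0.011278… ≈ 0.01 (to 2 d.p.).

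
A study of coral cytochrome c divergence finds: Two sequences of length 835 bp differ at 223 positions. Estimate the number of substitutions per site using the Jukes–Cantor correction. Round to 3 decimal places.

0.330

p = 223/835 ≈ 0.267066.
d = −(3/4) ln(1 − 4p/3) = −0.75 ln(1 − 0.356088) = −0.75 ln(0.643912)
  = −0.75 × (-0.440193) = 0.330145 substitutions/site.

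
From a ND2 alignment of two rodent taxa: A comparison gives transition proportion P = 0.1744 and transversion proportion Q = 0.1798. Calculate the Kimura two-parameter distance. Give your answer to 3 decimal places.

0.487

Under the Kimura two-parameter model, d = −½ ln(1 − 2P − Q) − ¼ ln(1 − 2Q).
1 − 2P − Q = 0.4714, giving −½ ln(0.4714) = 0.376024.
1 − 2Q = 0.6404, giving −¼ ln(0.6404) = 0.111416.
d = 0.376024 + 0.111416 = 0.487440.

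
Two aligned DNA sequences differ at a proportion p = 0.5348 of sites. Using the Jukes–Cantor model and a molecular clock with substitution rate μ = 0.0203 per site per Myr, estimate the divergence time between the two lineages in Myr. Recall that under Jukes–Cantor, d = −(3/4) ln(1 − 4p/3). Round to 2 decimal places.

23.06

d = −(3/4) ln(1 − 4p/3) = −0.75 ln(1 − 0.713067) = −0.75 ln(0.286933)
  = −0.75 × (-1.248507) = 0.936380 substitutions/site.
Under a molecular clock d = 2μt, so t = d/(2μ) = 0.936380 / (2 × 0.0203) = 23.06 Myr.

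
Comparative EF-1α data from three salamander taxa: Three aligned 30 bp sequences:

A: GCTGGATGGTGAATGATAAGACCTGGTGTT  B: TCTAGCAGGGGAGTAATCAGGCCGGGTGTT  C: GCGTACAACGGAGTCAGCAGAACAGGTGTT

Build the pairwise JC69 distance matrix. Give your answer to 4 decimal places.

A–B: 10/30 sites differ → p ≈ 0.333333, d = −0.75 ln(1 − 0.444444) = 0.440839 ≈ 0.4408.
A–C: 14/30 sites differ → p ≈ 0.466667, d = −0.75 ln(1 − 0.622223) = 0.730088 ≈ 0.7301.
B–C: 11/30 sites differ → p ≈ 0.366667, d = −0.75 ln(1 − 0.488889) = 0.503376 ≈ 0.5034.

d(A,B) = 0.4408, d(A,C) = 0.7301, d(B,C) = 0.5034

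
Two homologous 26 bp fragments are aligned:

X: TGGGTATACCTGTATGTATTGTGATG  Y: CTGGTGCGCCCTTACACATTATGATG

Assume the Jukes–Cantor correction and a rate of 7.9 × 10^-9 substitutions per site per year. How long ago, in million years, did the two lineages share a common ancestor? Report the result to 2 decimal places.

The sequences differ at 11 of 26 sites, so p = 11/26 ≈ 0.423077.
d = −(3/4) ln(1 − 4p/3) = −0.75 ln(1 − 0.564103) = −0.75 ln(0.435897)
  = −0.75 × (-0.830349) = 0.622762 substitutions/site.
Under a molecular clock d = 2μt, so t = d/(2μ) = 0.622762 / (2 × 7.9 × 10^-9) = 39.42 million years.

39.42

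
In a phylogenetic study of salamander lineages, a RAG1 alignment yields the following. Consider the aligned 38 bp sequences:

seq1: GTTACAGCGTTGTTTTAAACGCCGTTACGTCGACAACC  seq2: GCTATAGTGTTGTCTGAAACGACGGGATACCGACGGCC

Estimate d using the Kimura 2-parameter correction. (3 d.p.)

Of 38 sites, 9 differences are transitions and 4 are transversions, so P = 9/38 ≈ 0.236842 and Q = 4/38 ≈ 0.105263.
Under the Kimura two-parameter model, d = −½ ln(1 − 2P − Q) − ¼ ln(1 − 2Q).
1 − 2P − Q = 0.421053, giving −½ ln(0.421053) = 0.432498.
1 − 2Q = 0.789474, giving −¼ ln(0.789474) = 0.059097.
d = 0.432498 + 0.059097 = 0.491595.

0.492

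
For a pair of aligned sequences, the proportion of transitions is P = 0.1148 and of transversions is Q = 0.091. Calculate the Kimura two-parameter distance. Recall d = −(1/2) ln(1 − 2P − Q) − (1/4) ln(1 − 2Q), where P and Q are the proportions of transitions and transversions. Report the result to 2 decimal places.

Under the Kimura two-parameter model, d = −½ ln(1 − 2P − Q) − ¼ ln(1 − 2Q).
1 − 2P − Q = 0.6794, giving −½ ln(0.6794) = 0.193273.
1 − 2Q = 0.818, giving −¼ ln(0.818) = 0.050223.
d = 0.193273 + 0.050223 = 0.243496.

0.24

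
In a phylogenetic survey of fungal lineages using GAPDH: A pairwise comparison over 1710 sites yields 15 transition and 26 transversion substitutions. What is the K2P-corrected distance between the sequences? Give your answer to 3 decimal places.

0.024

P = 15/1710 ≈ 0.008772 and Q = 26/1710 ≈ 0.015205.
Under the Kimura two-parameter model, d = −½ ln(1 − 2P − Q) − ¼ ln(1 − 2Q).
1 − 2P − Q = 0.967251, giving −½ ln(0.967251) = 0.016649.
1 − 2Q = 0.96959, giving −¼ ln(0.96959) = 0.007720.
d = 0.016649 + 0.007720 = 0.024369.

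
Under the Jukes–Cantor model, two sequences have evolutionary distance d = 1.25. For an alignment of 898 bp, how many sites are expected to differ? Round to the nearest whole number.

546

Invert JC69: p = (3/4)(1 − e^(−4d/3)) = 0.75 × (1 − e^(-1.666667)) = 0.75 × (1 − 0.188876) = 0.608343.
Expected differing sites = pL ≈ 0.608343 × 898 = 546.292014 ≈ 546.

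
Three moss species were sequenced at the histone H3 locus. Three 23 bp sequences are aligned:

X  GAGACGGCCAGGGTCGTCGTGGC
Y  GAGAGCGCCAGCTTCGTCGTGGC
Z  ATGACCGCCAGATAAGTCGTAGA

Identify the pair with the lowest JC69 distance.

X–Y: 4/23 differ, p = 0.174, d = 0.198.
X–Z: 9/23 differ, p = 0.391, d = 0.553.
Y–Z: 8/23 differ, p = 0.348, d = 0.467.
The smallest distance is between X and Y.

X and Y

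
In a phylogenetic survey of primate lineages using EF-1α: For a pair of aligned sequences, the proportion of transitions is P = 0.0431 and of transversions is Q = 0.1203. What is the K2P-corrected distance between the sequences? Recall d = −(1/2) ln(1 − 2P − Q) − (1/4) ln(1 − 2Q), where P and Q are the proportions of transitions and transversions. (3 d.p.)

0.184

Under the Kimura two-parameter model, d = −½ ln(1 − 2P − Q) − ¼ ln(1 − 2Q).
1 − 2P − Q = 0.7935, giving −½ ln(0.7935) = 0.115651.
1 − 2Q = 0.7594, giving −¼ ln(0.7594) = 0.068807.
d = 0.115651 + 0.068807 = 0.184458.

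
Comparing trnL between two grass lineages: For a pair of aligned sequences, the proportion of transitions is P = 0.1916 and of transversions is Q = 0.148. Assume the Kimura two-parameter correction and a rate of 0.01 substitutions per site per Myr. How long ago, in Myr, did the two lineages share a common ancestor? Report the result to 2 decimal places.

23.33

Under the Kimura two-parameter model, d = −½ ln(1 − 2P − Q) − ¼ ln(1 − 2Q).
1 − 2P − Q = 0.4688, giving −½ ln(0.4688) = 0.378790.
1 − 2Q = 0.704, giving −¼ ln(0.704) = 0.087744.
d = 0.378790 + 0.087744 = 0.466534.
Under a molecular clock d = 2μt, so t = d/(2μ) = 0.466534 / (2 × 0.01) = 23.33 Myr.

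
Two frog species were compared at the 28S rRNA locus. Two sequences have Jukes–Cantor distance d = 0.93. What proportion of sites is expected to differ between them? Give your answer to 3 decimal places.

0.533

p = (3/4)(1 − e^(−4d/3)) = 0.75 × (1 − e^(-1.24)) = 0.75 × (1 − 0.289384) = 0.532962.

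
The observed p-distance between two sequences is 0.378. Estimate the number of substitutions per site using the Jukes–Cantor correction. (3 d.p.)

d = −(3/4) ln(1 − 4p/3) = −0.75 ln(1 − 0.504) = −0.75 ln(0.496)
  = −0.75 × (-0.701179) = 0.525884 substitutions/site.

0.526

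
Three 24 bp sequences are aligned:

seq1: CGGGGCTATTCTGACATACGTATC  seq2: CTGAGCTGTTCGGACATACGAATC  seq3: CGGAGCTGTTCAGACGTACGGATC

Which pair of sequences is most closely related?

seq1–seq2: 5/24 differ, p = 0.208, d = 0.244.
seq1–seq3: 5/24 differ, p = 0.208, d = 0.244.
seq2–seq3: 4/24 differ, p = 0.167, d = 0.188.
The smallest distance is between seq2 and seq3.

seq2 and seq3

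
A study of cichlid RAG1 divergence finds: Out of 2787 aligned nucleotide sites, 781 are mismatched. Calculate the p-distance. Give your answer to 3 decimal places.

p = 781/2787 = 0.280229… ≈ 0.280 (to 3 d.p.).

0.280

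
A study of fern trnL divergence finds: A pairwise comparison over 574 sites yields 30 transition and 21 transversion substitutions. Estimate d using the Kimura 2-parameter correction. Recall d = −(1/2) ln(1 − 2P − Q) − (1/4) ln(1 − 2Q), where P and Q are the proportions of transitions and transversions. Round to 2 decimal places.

0.10

P = 30/574 ≈ 0.052265 and Q = 21/574 ≈ 0.036585.
Under the Kimura two-parameter model, d = −½ ln(1 − 2P − Q) − ¼ ln(1 − 2Q).
1 − 2P − Q = 0.858885, giving −½ ln(0.858885) = 0.076060.
1 − 2Q = 0.92683, giving −¼ ln(0.92683) = 0.018996.
d = 0.076060 + 0.018996 = 0.095056.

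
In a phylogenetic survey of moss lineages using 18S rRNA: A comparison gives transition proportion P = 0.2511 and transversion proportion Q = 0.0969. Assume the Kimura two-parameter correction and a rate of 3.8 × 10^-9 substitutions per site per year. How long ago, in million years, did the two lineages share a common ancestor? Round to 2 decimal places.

Under the Kimura two-parameter model, d = −½ ln(1 − 2P − Q) − ¼ ln(1 − 2Q).
1 − 2P − Q = 0.4009, giving −½ ln(0.4009) = 0.457022.
1 − 2Q = 0.8062, giving −¼ ln(0.8062) = 0.053856.
d = 0.457022 + 0.053856 = 0.510878.
Under a molecular clock d = 2μt, so t = d/(2μ) = 0.510878 / (2 × 3.8 × 10^-9) = 67.22 million years.

67.22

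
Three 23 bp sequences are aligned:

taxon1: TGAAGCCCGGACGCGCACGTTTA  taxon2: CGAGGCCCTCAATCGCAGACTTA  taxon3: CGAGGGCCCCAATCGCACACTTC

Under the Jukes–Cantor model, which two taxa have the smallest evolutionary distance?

taxon2 and taxon3

taxon1–taxon2: 9/23 differ, p = 0.391, d = 0.553.
taxon1–taxon3: 10/23 differ, p = 0.435, d = 0.650.
taxon2–taxon3: 4/23 differ, p = 0.174, d = 0.198.
The smallest distance is between taxon2 and taxon3.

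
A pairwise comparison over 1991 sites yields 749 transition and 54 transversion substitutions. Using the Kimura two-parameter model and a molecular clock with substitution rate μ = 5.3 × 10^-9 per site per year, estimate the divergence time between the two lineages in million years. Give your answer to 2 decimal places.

P = 749/1991 ≈ 0.376193 and Q = 54/1991 ≈ 0.027122.
Under the Kimura two-parameter model, d = −½ ln(1 − 2P − Q) − ¼ ln(1 − 2Q).
1 − 2P − Q = 0.220492, giving −½ ln(0.220492) = 0.755947.
1 − 2Q = 0.945756, giving −¼ ln(0.945756) = 0.013943.
d = 0.755947 + 0.013943 = 0.769890.
Under a molecular clock d = 2μt, so t = d/(2μ) = 0.769890 / (2 × 5.3 × 10^-9) = 72.63 million years.

72.63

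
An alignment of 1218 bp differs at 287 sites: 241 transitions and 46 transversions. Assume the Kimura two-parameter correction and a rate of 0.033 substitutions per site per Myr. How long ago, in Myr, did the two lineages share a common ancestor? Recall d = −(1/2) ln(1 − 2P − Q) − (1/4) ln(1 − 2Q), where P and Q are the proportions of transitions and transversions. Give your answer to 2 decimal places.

4.60

P = 241/1218 ≈ 0.197865 and Q = 46/1218 ≈ 0.037767.
Under the Kimura two-parameter model, d = −½ ln(1 − 2P − Q) − ¼ ln(1 − 2Q).
1 − 2P − Q = 0.566503, giving −½ ln(0.566503) = 0.284136.
1 − 2Q = 0.924466, giving −¼ ln(0.924466) = 0.019635.
d = 0.284136 + 0.019635 = 0.303771.
Under a molecular clock d = 2μt, so t = d/(2μ) = 0.303771 / (2 × 0.033) = 4.60 Myr.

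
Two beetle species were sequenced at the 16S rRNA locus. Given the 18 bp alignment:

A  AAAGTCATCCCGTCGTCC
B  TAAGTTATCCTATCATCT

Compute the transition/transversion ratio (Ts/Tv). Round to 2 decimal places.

5.00

Transitions are A↔G and C↔T; transversions are all other mismatches.
Transitions: 5. Transversions: 1.
R = 5/1 = 5.00.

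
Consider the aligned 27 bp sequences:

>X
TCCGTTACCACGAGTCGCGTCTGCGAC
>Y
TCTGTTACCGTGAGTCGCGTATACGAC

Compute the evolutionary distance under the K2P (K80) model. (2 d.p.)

Of 27 sites, 4 differences are transitions and 1 are transversions, so P = 4/27 ≈ 0.148148 and Q = 1/27 ≈ 0.037037.
Under the Kimura two-parameter model, d = −½ ln(1 − 2P − Q) − ¼ ln(1 − 2Q).
1 − 2P − Q = 0.666667, giving −½ ln(0.666667) = 0.202732.
1 − 2Q = 0.925926, giving −¼ ln(0.925926) = 0.019240.
d = 0.202732 + 0.019240 = 0.221972.

0.22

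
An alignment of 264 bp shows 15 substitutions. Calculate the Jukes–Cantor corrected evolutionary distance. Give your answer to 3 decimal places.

p = 15/264 ≈ 0.056818.
d = −(3/4) ln(1 − 4p/3) = −0.75 ln(1 − 0.075757) = −0.75 ln(0.924243)
  = −0.75 × (-0.078780) = 0.059085 substitutions/site.

0.059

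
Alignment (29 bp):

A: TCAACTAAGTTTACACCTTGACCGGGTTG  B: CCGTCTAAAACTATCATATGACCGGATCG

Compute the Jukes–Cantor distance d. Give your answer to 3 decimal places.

The sequences differ at 13 of 29 sites, so p = 13/29 ≈ 0.448276.
d = −(3/4) ln(1 − 4p/3) = −0.75 ln(1 − 0.597701) = −0.75 ln(0.402299)
  = −0.75 × (-0.910560) = 0.682920 substitutions/site.

0.683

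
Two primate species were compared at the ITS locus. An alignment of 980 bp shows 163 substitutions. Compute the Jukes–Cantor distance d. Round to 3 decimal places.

p = 163/980 ≈ 0.166327.
d = −(3/4) ln(1 − 4p/3) = −0.75 ln(1 − 0.221769) = −0.75 ln(0.778231)
  = −0.75 × (-0.250732) = 0.188049 substitutions/site.

0.188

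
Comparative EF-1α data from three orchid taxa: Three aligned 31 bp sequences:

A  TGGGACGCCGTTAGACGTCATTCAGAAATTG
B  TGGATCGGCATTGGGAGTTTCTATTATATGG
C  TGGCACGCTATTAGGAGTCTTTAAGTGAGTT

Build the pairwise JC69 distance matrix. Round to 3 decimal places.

d(A,B) = 0.777, d(A,C) = 0.481, d(B,C) = 0.691

A–B: 15/31 sites differ → p ≈ 0.483871, d = −0.75 ln(1 − 0.645161) = 0.777068 ≈ 0.777.
A–C: 11/31 sites differ → p ≈ 0.354839, d = −0.75 ln(1 − 0.473119) = 0.480585 ≈ 0.481.
B–C: 14/31 sites differ → p ≈ 0.451613, d = −0.75 ln(1 − 0.602151) = 0.691262 ≈ 0.691.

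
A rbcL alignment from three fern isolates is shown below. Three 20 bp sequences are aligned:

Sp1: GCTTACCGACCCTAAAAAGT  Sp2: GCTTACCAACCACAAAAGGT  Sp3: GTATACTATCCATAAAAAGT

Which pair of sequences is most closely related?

Sp1 and Sp2

Sp1–Sp2: 4/20 differ, p = 0.200, d = 0.233.
Sp1–Sp3: 6/20 differ, p = 0.300, d = 0.383.
Sp2–Sp3: 6/20 differ, p = 0.300, d = 0.383.
The smallest distance is between Sp1 and Sp2.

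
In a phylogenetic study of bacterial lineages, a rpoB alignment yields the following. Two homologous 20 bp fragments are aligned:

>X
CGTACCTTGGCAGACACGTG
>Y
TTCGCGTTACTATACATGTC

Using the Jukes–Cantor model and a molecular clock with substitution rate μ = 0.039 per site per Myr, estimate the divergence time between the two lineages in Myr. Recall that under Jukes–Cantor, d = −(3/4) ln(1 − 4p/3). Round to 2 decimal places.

12.71

The sequences differ at 11 of 20 sites, so p = 11/20 = 0.55.
d = −(3/4) ln(1 − 4p/3) = −0.75 ln(1 − 0.733333) = −0.75 ln(0.266667)
  = −0.75 × (-1.321755) = 0.991316 substitutions/site.
Under a molecular clock d = 2μt, so t = d/(2μ) = 0.991316 / (2 × 0.039) = 12.71 Myr.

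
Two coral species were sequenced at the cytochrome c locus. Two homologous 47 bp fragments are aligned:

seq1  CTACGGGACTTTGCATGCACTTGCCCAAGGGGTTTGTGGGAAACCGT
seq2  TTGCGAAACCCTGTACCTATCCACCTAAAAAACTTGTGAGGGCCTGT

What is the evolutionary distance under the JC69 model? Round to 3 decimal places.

0.926

The sequences differ at 25 of 47 sites, so p = 25/47 ≈ 0.531915.
d = −(3/4) ln(1 − 4p/3) = −0.75 ln(1 − 0.70922) = −0.75 ln(0.29078)
  = −0.75 × (-1.235188) = 0.926391 substitutions/site.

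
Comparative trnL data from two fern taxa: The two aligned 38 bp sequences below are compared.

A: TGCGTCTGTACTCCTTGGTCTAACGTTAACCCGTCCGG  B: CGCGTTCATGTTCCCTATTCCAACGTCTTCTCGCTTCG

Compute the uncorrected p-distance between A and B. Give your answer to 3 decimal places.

0.474

The sequences differ at 18 of 38 positions.
p = 18/38 = 0.473684… ≈ 0.474 (to 3 d.p.).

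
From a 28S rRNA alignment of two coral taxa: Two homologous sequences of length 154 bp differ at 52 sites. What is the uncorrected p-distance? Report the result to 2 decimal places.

0.34

p = 52/154 = 0.337662… ≈ 0.34 (to 2 d.p.).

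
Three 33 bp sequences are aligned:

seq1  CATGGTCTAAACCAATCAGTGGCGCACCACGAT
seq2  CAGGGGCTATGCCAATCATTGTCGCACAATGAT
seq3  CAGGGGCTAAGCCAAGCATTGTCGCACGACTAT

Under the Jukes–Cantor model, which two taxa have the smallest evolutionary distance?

seq1–seq2: 8/33 differ, p = 0.242, d = 0.293.
seq1–seq3: 8/33 differ, p = 0.242, d = 0.293.
seq2–seq3: 5/33 differ, p = 0.152, d = 0.169.
The smallest distance is between seq2 and seq3.

seq2 and seq3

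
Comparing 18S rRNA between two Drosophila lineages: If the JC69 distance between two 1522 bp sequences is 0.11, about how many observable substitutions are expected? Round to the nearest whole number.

156

Invert JC69: p = (3/4)(1 − e^(−4d/3)) = 0.75 × (1 − e^(-0.146667)) = 0.75 × (1 − 0.863582) = 0.102314.
Expected differing sites = pL ≈ 0.102314 × 1522 = 155.721908 ≈ 156.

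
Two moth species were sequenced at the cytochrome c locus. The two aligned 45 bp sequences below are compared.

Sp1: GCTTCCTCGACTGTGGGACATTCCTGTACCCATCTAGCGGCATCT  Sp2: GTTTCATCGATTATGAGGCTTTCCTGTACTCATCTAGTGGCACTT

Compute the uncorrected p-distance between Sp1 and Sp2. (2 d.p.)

0.24

The sequences differ at 11 of 45 positions.
p = 11/45 = 0.244444… ≈ 0.24 (to 2 d.p.).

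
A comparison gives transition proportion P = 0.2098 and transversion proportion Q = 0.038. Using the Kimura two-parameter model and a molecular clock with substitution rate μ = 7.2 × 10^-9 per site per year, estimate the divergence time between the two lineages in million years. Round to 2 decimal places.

22.61

Under the Kimura two-parameter model, d = −½ ln(1 − 2P − Q) − ¼ ln(1 − 2Q).
1 − 2P − Q = 0.5424, giving −½ ln(0.5424) = 0.305876.
1 − 2Q = 0.924, giving −¼ ln(0.924) = 0.019761.
d = 0.305876 + 0.019761 = 0.325637.
Under a molecular clock d = 2μt, so t = d/(2μ) = 0.325637 / (2 × 7.2 × 10^-9) = 22.61 million years.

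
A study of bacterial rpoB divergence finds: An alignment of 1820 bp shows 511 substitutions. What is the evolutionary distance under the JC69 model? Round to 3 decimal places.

0.352

p = 511/1820 ≈ 0.280769.
d = −(3/4) ln(1 − 4p/3) = −0.75 ln(1 − 0.374359) = −0.75 ln(0.625641)
  = −0.75 × (-0.468979) = 0.351734 substitutions/site.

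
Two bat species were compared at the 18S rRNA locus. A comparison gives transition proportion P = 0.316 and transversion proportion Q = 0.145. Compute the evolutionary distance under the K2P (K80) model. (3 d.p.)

0.836

Under the Kimura two-parameter model, d = −½ ln(1 − 2P − Q) − ¼ ln(1 − 2Q).
1 − 2P − Q = 0.223, giving −½ ln(0.223) = 0.750292.
1 − 2Q = 0.71, giving −¼ ln(0.71) = 0.085623.
d = 0.750292 + 0.085623 = 0.835915.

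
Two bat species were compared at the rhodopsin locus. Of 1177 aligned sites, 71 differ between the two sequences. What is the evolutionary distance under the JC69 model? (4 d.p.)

p = 71/1177 ≈ 0.060323.
d = −(3/4) ln(1 − 4p/3) = −0.75 ln(1 − 0.080431) = −0.75 ln(0.919569)
  = −0.75 × (-0.083850) = 0.062888 substitutions/site.

0.0629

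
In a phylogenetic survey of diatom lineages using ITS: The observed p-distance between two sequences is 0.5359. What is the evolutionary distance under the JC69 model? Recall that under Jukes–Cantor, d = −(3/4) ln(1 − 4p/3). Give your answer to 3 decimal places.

d = −(3/4) ln(1 − 4p/3) = −0.75 ln(1 − 0.714533) = −0.75 ln(0.285467)
  = −0.75 × (-1.253629) = 0.940222 substitutions/site.

0.940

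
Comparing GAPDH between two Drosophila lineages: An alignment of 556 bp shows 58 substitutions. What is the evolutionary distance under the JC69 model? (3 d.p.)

p = 58/556 ≈ 0.104317.
d = −(3/4) ln(1 − 4p/3) = −0.75 ln(1 − 0.139089) = −0.75 ln(0.860911)
  = −0.75 × (-0.149764) = 0.112323 substitutions/site.

0.112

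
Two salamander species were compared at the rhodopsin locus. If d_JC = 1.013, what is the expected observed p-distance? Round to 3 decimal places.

p = (3/4)(1 − e^(−4d/3)) = 0.75 × (1 − e^(-1.350667)) = 0.75 × (1 − 0.259067) = 0.555700.

0.556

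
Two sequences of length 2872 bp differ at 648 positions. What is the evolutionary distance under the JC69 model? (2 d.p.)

0.27

p = 648/2872 ≈ 0.225627.
d = −(3/4) ln(1 − 4p/3) = −0.75 ln(1 − 0.300836) = −0.75 ln(0.699164)
  = −0.75 × (-0.357870) = 0.268403 substitutions/site.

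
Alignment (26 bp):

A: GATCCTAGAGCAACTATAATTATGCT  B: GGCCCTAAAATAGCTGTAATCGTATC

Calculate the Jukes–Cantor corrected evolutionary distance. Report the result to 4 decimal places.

0.7166

The sequences differ at 12 of 26 sites, so p = 12/26 ≈ 0.461538.
d = −(3/4) ln(1 − 4p/3) = −0.75 ln(1 − 0.615384) = −0.75 ln(0.384616)
  = −0.75 × (-0.955510) = 0.716633 substitutions/site.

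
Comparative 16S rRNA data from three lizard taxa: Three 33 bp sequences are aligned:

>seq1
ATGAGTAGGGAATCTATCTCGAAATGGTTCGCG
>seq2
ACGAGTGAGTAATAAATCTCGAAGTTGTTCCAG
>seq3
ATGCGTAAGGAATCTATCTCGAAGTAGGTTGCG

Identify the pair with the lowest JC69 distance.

seq1 and seq3

seq1–seq2: 10/33 differ, p = 0.303, d = 0.388.
seq1–seq3: 6/33 differ, p = 0.182, d = 0.208.
seq2–seq3: 11/33 differ, p = 0.333, d = 0.441.
The smallest distance is between seq1 and seq3.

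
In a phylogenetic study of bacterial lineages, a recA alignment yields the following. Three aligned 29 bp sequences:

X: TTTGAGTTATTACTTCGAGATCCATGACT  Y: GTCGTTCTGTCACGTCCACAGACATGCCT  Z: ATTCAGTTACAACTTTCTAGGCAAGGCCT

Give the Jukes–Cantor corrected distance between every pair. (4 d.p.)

d(X,Y) = 0.6829, d(X,Z) = 0.6829, d(Y,Z) = 1.1411

X–Y: 13/29 sites differ → p ≈ 0.448276, d = −0.75 ln(1 − 0.597701) = 0.682920 ≈ 0.6829.
X–Z: 13/29 sites differ → p ≈ 0.448276, d = −0.75 ln(1 − 0.597701) = 0.682920 ≈ 0.6829.
Y–Z: 17/29 sites differ → p ≈ 0.586207, d = −0.75 ln(1 − 0.781609) = 1.141101 ≈ 1.1411.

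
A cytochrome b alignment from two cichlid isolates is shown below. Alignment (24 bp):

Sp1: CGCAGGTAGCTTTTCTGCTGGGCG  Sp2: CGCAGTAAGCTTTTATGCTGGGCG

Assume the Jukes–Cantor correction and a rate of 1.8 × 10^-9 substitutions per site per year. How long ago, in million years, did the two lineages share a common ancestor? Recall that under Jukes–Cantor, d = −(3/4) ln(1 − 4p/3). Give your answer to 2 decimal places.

37.98

The sequences differ at 3 of 24 sites (6, 7, 15), so p = 3/24 = 0.125.
d = −(3/4) ln(1 − 4p/3) = −0.75 ln(1 − 0.166667) = −0.75 ln(0.833333)
  = −0.75 × (-0.182322) = 0.136742 substitutions/site.
Under a molecular clock d = 2μt, so t = d/(2μ) = 0.136742 / (2 × 1.8 × 10^-9) = 37.98 million years.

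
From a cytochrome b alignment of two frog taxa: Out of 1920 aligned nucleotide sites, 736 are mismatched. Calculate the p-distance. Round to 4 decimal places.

0.3833

p = 736/1920 = 0.383333… ≈ 0.3833 (to 4 d.p.).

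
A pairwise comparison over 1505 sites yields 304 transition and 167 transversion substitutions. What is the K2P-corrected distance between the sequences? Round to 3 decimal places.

0.424

P = 304/1505 ≈ 0.201993 and Q = 167/1505 ≈ 0.110963.
Under the Kimura two-parameter model, d = −½ ln(1 − 2P − Q) − ¼ ln(1 − 2Q).
1 − 2P − Q = 0.485051, giving −½ ln(0.485051) = 0.361751.
1 − 2Q = 0.778074, giving −¼ ln(0.778074) = 0.062733.
d = 0.361751 + 0.062733 = 0.424484.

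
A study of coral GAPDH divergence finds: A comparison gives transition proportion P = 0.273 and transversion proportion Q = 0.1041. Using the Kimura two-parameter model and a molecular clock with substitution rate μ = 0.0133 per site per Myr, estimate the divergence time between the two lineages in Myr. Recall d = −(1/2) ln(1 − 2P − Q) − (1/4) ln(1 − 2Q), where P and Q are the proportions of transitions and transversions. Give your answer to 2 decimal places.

Under the Kimura two-parameter model, d = −½ ln(1 − 2P − Q) − ¼ ln(1 − 2Q).
1 − 2P − Q = 0.3499, giving −½ ln(0.3499) = 0.525054.
1 − 2Q = 0.7918, giving −¼ ln(0.7918) = 0.058362.
d = 0.525054 + 0.058362 = 0.583416.
Under a molecular clock d = 2μt, so t = d/(2μ) = 0.583416 / (2 × 0.0133) = 21.93 Myr.

21.93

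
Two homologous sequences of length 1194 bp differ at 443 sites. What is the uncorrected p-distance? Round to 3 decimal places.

p = 443/1194 = 0.371021… ≈ 0.371 (to 3 d.p.).

0.371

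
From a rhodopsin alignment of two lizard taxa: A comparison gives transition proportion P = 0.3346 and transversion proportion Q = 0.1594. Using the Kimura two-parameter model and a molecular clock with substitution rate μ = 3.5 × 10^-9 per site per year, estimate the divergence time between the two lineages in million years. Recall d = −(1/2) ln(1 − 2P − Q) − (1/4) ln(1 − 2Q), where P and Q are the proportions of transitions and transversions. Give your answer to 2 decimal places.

Under the Kimura two-parameter model, d = −½ ln(1 − 2P − Q) − ¼ ln(1 − 2Q).
1 − 2P − Q = 0.1714, giving −½ ln(0.1714) = 0.881878.
1 − 2Q = 0.6812, giving −¼ ln(0.6812) = 0.095975.
d = 0.881878 + 0.095975 = 0.977853.
Under a molecular clock d = 2μt, so t = d/(2μ) = 0.977853 / (2 × 3.5 × 10^-9) = 139.69 million years.

139.69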